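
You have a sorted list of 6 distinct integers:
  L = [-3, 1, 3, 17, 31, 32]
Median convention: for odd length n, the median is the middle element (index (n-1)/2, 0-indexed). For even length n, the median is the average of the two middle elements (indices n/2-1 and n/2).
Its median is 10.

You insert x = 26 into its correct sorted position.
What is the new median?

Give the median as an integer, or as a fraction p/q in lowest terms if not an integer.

Answer: 17

Derivation:
Old list (sorted, length 6): [-3, 1, 3, 17, 31, 32]
Old median = 10
Insert x = 26
Old length even (6). Middle pair: indices 2,3 = 3,17.
New length odd (7). New median = single middle element.
x = 26: 4 elements are < x, 2 elements are > x.
New sorted list: [-3, 1, 3, 17, 26, 31, 32]
New median = 17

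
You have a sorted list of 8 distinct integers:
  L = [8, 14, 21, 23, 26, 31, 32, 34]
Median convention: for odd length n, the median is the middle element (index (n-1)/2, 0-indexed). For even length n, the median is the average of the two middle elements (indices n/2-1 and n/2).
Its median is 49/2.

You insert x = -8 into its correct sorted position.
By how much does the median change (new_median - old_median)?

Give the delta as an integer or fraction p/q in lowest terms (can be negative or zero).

Old median = 49/2
After inserting x = -8: new sorted = [-8, 8, 14, 21, 23, 26, 31, 32, 34]
New median = 23
Delta = 23 - 49/2 = -3/2

Answer: -3/2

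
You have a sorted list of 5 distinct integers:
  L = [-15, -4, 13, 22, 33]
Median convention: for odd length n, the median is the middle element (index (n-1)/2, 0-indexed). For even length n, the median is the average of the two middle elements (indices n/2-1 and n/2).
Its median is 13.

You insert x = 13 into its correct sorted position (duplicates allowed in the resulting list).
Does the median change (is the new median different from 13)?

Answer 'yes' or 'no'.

Answer: no

Derivation:
Old median = 13
Insert x = 13
New median = 13
Changed? no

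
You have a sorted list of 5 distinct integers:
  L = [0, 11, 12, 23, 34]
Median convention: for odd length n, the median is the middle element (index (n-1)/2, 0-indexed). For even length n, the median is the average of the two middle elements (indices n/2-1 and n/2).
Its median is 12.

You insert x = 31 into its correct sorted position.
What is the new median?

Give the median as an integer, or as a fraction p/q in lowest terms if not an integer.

Old list (sorted, length 5): [0, 11, 12, 23, 34]
Old median = 12
Insert x = 31
Old length odd (5). Middle was index 2 = 12.
New length even (6). New median = avg of two middle elements.
x = 31: 4 elements are < x, 1 elements are > x.
New sorted list: [0, 11, 12, 23, 31, 34]
New median = 35/2

Answer: 35/2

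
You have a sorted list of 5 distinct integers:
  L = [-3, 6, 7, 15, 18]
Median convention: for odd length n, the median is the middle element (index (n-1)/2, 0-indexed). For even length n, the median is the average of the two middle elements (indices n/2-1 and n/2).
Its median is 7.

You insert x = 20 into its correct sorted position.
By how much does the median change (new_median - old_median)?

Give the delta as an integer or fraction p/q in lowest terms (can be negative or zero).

Old median = 7
After inserting x = 20: new sorted = [-3, 6, 7, 15, 18, 20]
New median = 11
Delta = 11 - 7 = 4

Answer: 4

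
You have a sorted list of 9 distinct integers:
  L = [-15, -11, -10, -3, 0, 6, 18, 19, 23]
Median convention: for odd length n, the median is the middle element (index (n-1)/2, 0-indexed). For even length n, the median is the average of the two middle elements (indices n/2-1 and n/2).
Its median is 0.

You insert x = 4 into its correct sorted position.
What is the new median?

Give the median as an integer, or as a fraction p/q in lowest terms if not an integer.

Answer: 2

Derivation:
Old list (sorted, length 9): [-15, -11, -10, -3, 0, 6, 18, 19, 23]
Old median = 0
Insert x = 4
Old length odd (9). Middle was index 4 = 0.
New length even (10). New median = avg of two middle elements.
x = 4: 5 elements are < x, 4 elements are > x.
New sorted list: [-15, -11, -10, -3, 0, 4, 6, 18, 19, 23]
New median = 2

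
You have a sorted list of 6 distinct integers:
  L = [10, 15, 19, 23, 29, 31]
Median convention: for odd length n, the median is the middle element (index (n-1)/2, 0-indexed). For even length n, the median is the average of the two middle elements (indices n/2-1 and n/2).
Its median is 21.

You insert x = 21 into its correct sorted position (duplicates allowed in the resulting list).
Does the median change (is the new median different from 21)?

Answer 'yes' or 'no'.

Answer: no

Derivation:
Old median = 21
Insert x = 21
New median = 21
Changed? no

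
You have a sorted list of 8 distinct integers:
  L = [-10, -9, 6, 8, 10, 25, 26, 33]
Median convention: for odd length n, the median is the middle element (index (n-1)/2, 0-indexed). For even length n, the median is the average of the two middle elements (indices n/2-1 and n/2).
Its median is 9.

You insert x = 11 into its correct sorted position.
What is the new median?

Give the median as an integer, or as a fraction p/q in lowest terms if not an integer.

Answer: 10

Derivation:
Old list (sorted, length 8): [-10, -9, 6, 8, 10, 25, 26, 33]
Old median = 9
Insert x = 11
Old length even (8). Middle pair: indices 3,4 = 8,10.
New length odd (9). New median = single middle element.
x = 11: 5 elements are < x, 3 elements are > x.
New sorted list: [-10, -9, 6, 8, 10, 11, 25, 26, 33]
New median = 10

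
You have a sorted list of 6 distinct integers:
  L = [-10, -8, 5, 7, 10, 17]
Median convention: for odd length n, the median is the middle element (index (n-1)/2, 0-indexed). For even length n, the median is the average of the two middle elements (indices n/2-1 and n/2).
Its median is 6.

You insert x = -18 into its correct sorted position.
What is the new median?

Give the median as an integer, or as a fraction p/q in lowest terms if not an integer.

Old list (sorted, length 6): [-10, -8, 5, 7, 10, 17]
Old median = 6
Insert x = -18
Old length even (6). Middle pair: indices 2,3 = 5,7.
New length odd (7). New median = single middle element.
x = -18: 0 elements are < x, 6 elements are > x.
New sorted list: [-18, -10, -8, 5, 7, 10, 17]
New median = 5

Answer: 5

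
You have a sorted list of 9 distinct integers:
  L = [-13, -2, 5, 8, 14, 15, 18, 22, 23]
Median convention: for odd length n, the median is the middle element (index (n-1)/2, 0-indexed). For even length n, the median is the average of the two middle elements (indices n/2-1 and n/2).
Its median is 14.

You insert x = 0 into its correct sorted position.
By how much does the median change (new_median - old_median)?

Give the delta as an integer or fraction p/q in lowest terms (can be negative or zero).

Answer: -3

Derivation:
Old median = 14
After inserting x = 0: new sorted = [-13, -2, 0, 5, 8, 14, 15, 18, 22, 23]
New median = 11
Delta = 11 - 14 = -3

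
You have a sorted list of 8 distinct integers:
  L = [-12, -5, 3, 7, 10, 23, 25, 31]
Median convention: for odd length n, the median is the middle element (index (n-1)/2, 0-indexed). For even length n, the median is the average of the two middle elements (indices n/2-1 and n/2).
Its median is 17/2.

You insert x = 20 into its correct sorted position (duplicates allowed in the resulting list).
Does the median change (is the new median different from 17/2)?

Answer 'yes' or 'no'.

Answer: yes

Derivation:
Old median = 17/2
Insert x = 20
New median = 10
Changed? yes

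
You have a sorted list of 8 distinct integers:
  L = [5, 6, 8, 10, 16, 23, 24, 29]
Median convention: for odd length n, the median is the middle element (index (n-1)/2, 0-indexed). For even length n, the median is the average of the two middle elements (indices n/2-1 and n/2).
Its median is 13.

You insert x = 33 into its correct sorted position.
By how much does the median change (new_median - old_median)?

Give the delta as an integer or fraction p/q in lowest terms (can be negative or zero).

Answer: 3

Derivation:
Old median = 13
After inserting x = 33: new sorted = [5, 6, 8, 10, 16, 23, 24, 29, 33]
New median = 16
Delta = 16 - 13 = 3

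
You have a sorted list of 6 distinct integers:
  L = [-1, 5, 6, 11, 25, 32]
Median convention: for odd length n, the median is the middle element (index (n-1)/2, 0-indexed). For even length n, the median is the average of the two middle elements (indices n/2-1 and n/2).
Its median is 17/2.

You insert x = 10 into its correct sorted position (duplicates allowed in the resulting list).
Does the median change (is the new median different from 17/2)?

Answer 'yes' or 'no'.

Answer: yes

Derivation:
Old median = 17/2
Insert x = 10
New median = 10
Changed? yes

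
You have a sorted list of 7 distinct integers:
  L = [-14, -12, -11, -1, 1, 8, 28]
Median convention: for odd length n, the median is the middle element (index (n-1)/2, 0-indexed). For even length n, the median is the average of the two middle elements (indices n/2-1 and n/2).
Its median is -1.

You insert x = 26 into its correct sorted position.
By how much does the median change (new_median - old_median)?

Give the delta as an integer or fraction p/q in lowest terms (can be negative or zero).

Answer: 1

Derivation:
Old median = -1
After inserting x = 26: new sorted = [-14, -12, -11, -1, 1, 8, 26, 28]
New median = 0
Delta = 0 - -1 = 1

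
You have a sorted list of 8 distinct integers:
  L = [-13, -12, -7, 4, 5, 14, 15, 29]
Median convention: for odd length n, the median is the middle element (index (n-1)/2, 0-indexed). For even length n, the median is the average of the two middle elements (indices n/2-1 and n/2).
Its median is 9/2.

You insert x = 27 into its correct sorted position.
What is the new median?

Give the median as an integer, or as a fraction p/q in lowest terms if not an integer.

Old list (sorted, length 8): [-13, -12, -7, 4, 5, 14, 15, 29]
Old median = 9/2
Insert x = 27
Old length even (8). Middle pair: indices 3,4 = 4,5.
New length odd (9). New median = single middle element.
x = 27: 7 elements are < x, 1 elements are > x.
New sorted list: [-13, -12, -7, 4, 5, 14, 15, 27, 29]
New median = 5

Answer: 5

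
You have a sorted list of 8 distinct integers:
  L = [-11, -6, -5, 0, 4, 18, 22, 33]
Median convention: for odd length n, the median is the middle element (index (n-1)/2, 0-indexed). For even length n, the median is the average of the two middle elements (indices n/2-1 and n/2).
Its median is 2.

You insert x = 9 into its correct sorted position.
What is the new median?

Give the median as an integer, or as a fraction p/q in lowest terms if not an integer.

Old list (sorted, length 8): [-11, -6, -5, 0, 4, 18, 22, 33]
Old median = 2
Insert x = 9
Old length even (8). Middle pair: indices 3,4 = 0,4.
New length odd (9). New median = single middle element.
x = 9: 5 elements are < x, 3 elements are > x.
New sorted list: [-11, -6, -5, 0, 4, 9, 18, 22, 33]
New median = 4

Answer: 4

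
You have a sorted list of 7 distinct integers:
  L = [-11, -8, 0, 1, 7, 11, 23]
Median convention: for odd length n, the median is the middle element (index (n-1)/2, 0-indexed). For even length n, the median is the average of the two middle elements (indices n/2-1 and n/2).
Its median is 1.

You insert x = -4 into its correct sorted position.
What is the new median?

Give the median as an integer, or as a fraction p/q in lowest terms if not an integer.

Answer: 1/2

Derivation:
Old list (sorted, length 7): [-11, -8, 0, 1, 7, 11, 23]
Old median = 1
Insert x = -4
Old length odd (7). Middle was index 3 = 1.
New length even (8). New median = avg of two middle elements.
x = -4: 2 elements are < x, 5 elements are > x.
New sorted list: [-11, -8, -4, 0, 1, 7, 11, 23]
New median = 1/2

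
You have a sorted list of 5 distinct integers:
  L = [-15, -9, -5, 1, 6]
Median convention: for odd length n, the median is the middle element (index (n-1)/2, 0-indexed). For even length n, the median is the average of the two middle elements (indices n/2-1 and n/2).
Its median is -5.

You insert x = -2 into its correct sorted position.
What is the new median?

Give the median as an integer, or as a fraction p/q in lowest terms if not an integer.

Answer: -7/2

Derivation:
Old list (sorted, length 5): [-15, -9, -5, 1, 6]
Old median = -5
Insert x = -2
Old length odd (5). Middle was index 2 = -5.
New length even (6). New median = avg of two middle elements.
x = -2: 3 elements are < x, 2 elements are > x.
New sorted list: [-15, -9, -5, -2, 1, 6]
New median = -7/2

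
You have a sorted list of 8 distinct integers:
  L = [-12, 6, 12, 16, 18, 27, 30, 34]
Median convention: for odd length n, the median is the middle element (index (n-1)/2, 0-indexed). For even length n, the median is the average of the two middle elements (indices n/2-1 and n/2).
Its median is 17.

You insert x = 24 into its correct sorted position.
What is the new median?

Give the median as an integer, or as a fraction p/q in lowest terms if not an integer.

Old list (sorted, length 8): [-12, 6, 12, 16, 18, 27, 30, 34]
Old median = 17
Insert x = 24
Old length even (8). Middle pair: indices 3,4 = 16,18.
New length odd (9). New median = single middle element.
x = 24: 5 elements are < x, 3 elements are > x.
New sorted list: [-12, 6, 12, 16, 18, 24, 27, 30, 34]
New median = 18

Answer: 18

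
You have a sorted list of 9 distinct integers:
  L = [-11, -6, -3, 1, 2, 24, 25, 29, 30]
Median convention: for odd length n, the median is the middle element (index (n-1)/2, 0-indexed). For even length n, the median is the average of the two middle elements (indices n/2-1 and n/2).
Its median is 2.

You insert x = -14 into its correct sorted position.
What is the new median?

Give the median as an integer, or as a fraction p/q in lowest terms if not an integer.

Answer: 3/2

Derivation:
Old list (sorted, length 9): [-11, -6, -3, 1, 2, 24, 25, 29, 30]
Old median = 2
Insert x = -14
Old length odd (9). Middle was index 4 = 2.
New length even (10). New median = avg of two middle elements.
x = -14: 0 elements are < x, 9 elements are > x.
New sorted list: [-14, -11, -6, -3, 1, 2, 24, 25, 29, 30]
New median = 3/2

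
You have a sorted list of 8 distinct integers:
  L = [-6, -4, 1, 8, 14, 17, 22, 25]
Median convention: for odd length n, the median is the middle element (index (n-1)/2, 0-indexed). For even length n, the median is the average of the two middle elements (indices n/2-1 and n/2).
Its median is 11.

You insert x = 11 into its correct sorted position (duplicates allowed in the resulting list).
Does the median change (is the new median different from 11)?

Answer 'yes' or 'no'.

Answer: no

Derivation:
Old median = 11
Insert x = 11
New median = 11
Changed? no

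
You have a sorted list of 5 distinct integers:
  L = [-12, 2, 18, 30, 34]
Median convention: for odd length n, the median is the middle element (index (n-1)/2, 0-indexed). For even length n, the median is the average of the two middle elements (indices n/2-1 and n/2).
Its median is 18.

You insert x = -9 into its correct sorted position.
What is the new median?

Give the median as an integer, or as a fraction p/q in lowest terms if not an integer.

Old list (sorted, length 5): [-12, 2, 18, 30, 34]
Old median = 18
Insert x = -9
Old length odd (5). Middle was index 2 = 18.
New length even (6). New median = avg of two middle elements.
x = -9: 1 elements are < x, 4 elements are > x.
New sorted list: [-12, -9, 2, 18, 30, 34]
New median = 10

Answer: 10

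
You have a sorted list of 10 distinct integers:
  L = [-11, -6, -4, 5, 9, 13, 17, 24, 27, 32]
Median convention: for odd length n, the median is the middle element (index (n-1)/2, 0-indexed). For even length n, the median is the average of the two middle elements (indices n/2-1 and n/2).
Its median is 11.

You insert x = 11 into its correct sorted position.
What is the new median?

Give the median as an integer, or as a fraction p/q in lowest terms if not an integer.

Answer: 11

Derivation:
Old list (sorted, length 10): [-11, -6, -4, 5, 9, 13, 17, 24, 27, 32]
Old median = 11
Insert x = 11
Old length even (10). Middle pair: indices 4,5 = 9,13.
New length odd (11). New median = single middle element.
x = 11: 5 elements are < x, 5 elements are > x.
New sorted list: [-11, -6, -4, 5, 9, 11, 13, 17, 24, 27, 32]
New median = 11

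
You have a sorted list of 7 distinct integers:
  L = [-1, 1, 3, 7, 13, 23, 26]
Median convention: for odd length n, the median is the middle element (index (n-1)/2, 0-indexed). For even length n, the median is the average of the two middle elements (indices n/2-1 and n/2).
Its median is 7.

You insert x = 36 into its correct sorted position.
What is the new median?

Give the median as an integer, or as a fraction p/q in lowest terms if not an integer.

Old list (sorted, length 7): [-1, 1, 3, 7, 13, 23, 26]
Old median = 7
Insert x = 36
Old length odd (7). Middle was index 3 = 7.
New length even (8). New median = avg of two middle elements.
x = 36: 7 elements are < x, 0 elements are > x.
New sorted list: [-1, 1, 3, 7, 13, 23, 26, 36]
New median = 10

Answer: 10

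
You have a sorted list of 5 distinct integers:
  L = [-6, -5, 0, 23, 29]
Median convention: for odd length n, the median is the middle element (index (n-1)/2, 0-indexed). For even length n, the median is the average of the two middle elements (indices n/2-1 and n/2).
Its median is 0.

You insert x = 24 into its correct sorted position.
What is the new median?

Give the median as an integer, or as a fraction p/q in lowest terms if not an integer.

Old list (sorted, length 5): [-6, -5, 0, 23, 29]
Old median = 0
Insert x = 24
Old length odd (5). Middle was index 2 = 0.
New length even (6). New median = avg of two middle elements.
x = 24: 4 elements are < x, 1 elements are > x.
New sorted list: [-6, -5, 0, 23, 24, 29]
New median = 23/2

Answer: 23/2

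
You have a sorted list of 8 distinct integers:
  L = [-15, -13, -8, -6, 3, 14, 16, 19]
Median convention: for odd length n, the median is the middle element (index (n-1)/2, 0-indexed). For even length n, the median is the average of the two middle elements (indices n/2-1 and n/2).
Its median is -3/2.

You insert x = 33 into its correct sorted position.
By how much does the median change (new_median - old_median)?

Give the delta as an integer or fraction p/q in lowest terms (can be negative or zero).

Answer: 9/2

Derivation:
Old median = -3/2
After inserting x = 33: new sorted = [-15, -13, -8, -6, 3, 14, 16, 19, 33]
New median = 3
Delta = 3 - -3/2 = 9/2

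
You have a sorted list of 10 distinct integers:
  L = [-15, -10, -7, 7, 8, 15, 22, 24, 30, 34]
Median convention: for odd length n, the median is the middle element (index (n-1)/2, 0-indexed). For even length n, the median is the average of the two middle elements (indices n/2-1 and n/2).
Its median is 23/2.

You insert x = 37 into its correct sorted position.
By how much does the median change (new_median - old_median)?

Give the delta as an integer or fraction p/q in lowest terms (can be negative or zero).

Answer: 7/2

Derivation:
Old median = 23/2
After inserting x = 37: new sorted = [-15, -10, -7, 7, 8, 15, 22, 24, 30, 34, 37]
New median = 15
Delta = 15 - 23/2 = 7/2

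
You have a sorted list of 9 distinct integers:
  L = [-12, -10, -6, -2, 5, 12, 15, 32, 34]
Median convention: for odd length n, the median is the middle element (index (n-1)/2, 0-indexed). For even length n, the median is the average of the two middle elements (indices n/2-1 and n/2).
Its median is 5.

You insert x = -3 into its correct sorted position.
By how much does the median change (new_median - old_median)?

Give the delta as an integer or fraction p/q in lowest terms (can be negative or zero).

Old median = 5
After inserting x = -3: new sorted = [-12, -10, -6, -3, -2, 5, 12, 15, 32, 34]
New median = 3/2
Delta = 3/2 - 5 = -7/2

Answer: -7/2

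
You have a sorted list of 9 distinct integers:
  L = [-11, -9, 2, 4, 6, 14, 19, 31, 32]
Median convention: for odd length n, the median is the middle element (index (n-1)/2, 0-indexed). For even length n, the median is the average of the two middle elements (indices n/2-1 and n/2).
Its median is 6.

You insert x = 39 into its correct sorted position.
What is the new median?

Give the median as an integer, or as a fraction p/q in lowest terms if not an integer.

Answer: 10

Derivation:
Old list (sorted, length 9): [-11, -9, 2, 4, 6, 14, 19, 31, 32]
Old median = 6
Insert x = 39
Old length odd (9). Middle was index 4 = 6.
New length even (10). New median = avg of two middle elements.
x = 39: 9 elements are < x, 0 elements are > x.
New sorted list: [-11, -9, 2, 4, 6, 14, 19, 31, 32, 39]
New median = 10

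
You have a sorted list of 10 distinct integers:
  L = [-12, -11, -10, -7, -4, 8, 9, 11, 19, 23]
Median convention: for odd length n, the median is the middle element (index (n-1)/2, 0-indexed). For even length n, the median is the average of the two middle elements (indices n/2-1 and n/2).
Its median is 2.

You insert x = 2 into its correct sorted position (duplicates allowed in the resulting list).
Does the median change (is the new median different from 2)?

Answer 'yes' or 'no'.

Old median = 2
Insert x = 2
New median = 2
Changed? no

Answer: no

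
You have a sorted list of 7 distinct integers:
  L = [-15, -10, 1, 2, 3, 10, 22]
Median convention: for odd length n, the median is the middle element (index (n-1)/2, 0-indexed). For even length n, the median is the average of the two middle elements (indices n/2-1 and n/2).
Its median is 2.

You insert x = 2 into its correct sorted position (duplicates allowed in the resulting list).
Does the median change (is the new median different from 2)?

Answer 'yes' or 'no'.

Old median = 2
Insert x = 2
New median = 2
Changed? no

Answer: no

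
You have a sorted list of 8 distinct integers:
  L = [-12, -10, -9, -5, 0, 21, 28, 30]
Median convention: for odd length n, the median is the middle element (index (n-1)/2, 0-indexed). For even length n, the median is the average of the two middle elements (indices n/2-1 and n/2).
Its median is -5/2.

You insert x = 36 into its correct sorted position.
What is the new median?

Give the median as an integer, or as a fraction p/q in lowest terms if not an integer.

Old list (sorted, length 8): [-12, -10, -9, -5, 0, 21, 28, 30]
Old median = -5/2
Insert x = 36
Old length even (8). Middle pair: indices 3,4 = -5,0.
New length odd (9). New median = single middle element.
x = 36: 8 elements are < x, 0 elements are > x.
New sorted list: [-12, -10, -9, -5, 0, 21, 28, 30, 36]
New median = 0

Answer: 0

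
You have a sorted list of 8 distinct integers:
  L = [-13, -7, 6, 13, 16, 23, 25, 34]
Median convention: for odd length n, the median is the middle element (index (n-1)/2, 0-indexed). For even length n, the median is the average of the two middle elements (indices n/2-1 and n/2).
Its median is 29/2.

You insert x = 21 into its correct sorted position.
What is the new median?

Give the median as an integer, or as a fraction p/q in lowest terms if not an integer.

Answer: 16

Derivation:
Old list (sorted, length 8): [-13, -7, 6, 13, 16, 23, 25, 34]
Old median = 29/2
Insert x = 21
Old length even (8). Middle pair: indices 3,4 = 13,16.
New length odd (9). New median = single middle element.
x = 21: 5 elements are < x, 3 elements are > x.
New sorted list: [-13, -7, 6, 13, 16, 21, 23, 25, 34]
New median = 16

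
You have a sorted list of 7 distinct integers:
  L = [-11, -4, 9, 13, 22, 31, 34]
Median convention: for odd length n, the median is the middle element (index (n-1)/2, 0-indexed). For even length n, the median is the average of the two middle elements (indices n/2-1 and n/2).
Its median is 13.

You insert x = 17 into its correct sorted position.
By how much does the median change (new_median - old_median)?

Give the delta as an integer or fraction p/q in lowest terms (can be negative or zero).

Old median = 13
After inserting x = 17: new sorted = [-11, -4, 9, 13, 17, 22, 31, 34]
New median = 15
Delta = 15 - 13 = 2

Answer: 2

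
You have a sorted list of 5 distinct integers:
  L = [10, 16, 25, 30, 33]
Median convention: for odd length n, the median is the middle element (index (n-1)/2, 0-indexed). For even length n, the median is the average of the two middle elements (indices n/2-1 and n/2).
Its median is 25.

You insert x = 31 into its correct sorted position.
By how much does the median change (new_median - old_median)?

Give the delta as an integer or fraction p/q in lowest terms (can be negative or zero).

Old median = 25
After inserting x = 31: new sorted = [10, 16, 25, 30, 31, 33]
New median = 55/2
Delta = 55/2 - 25 = 5/2

Answer: 5/2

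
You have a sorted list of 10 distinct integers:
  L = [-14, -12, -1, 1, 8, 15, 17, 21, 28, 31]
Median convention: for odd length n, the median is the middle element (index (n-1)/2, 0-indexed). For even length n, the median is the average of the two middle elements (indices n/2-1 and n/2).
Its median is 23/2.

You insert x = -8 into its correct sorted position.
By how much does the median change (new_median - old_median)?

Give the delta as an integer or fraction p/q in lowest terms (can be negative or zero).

Answer: -7/2

Derivation:
Old median = 23/2
After inserting x = -8: new sorted = [-14, -12, -8, -1, 1, 8, 15, 17, 21, 28, 31]
New median = 8
Delta = 8 - 23/2 = -7/2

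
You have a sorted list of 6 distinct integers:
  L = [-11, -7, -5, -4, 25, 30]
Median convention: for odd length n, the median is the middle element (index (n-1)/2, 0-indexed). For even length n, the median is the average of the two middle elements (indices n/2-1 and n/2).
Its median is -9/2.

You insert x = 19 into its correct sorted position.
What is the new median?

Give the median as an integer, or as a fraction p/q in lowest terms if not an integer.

Old list (sorted, length 6): [-11, -7, -5, -4, 25, 30]
Old median = -9/2
Insert x = 19
Old length even (6). Middle pair: indices 2,3 = -5,-4.
New length odd (7). New median = single middle element.
x = 19: 4 elements are < x, 2 elements are > x.
New sorted list: [-11, -7, -5, -4, 19, 25, 30]
New median = -4

Answer: -4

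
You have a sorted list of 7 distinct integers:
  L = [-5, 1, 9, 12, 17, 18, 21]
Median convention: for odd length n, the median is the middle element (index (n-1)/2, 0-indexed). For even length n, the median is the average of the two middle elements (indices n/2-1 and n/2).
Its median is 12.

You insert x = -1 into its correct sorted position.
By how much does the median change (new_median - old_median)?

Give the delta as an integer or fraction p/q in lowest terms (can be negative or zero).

Old median = 12
After inserting x = -1: new sorted = [-5, -1, 1, 9, 12, 17, 18, 21]
New median = 21/2
Delta = 21/2 - 12 = -3/2

Answer: -3/2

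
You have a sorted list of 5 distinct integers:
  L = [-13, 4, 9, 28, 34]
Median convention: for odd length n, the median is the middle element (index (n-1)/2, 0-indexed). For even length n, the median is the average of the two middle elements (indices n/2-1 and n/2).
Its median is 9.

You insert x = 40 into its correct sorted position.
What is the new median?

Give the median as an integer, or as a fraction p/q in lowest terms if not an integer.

Old list (sorted, length 5): [-13, 4, 9, 28, 34]
Old median = 9
Insert x = 40
Old length odd (5). Middle was index 2 = 9.
New length even (6). New median = avg of two middle elements.
x = 40: 5 elements are < x, 0 elements are > x.
New sorted list: [-13, 4, 9, 28, 34, 40]
New median = 37/2

Answer: 37/2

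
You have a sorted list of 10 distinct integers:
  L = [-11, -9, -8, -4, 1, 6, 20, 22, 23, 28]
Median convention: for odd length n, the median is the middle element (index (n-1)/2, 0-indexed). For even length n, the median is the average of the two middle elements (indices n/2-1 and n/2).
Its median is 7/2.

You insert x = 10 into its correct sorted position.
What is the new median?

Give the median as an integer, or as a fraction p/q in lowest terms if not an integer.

Old list (sorted, length 10): [-11, -9, -8, -4, 1, 6, 20, 22, 23, 28]
Old median = 7/2
Insert x = 10
Old length even (10). Middle pair: indices 4,5 = 1,6.
New length odd (11). New median = single middle element.
x = 10: 6 elements are < x, 4 elements are > x.
New sorted list: [-11, -9, -8, -4, 1, 6, 10, 20, 22, 23, 28]
New median = 6

Answer: 6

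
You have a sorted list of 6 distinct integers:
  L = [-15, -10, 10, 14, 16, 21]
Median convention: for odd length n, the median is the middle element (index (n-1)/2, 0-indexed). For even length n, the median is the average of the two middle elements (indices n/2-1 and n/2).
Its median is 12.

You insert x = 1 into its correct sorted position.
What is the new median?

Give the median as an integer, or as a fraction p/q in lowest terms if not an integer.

Old list (sorted, length 6): [-15, -10, 10, 14, 16, 21]
Old median = 12
Insert x = 1
Old length even (6). Middle pair: indices 2,3 = 10,14.
New length odd (7). New median = single middle element.
x = 1: 2 elements are < x, 4 elements are > x.
New sorted list: [-15, -10, 1, 10, 14, 16, 21]
New median = 10

Answer: 10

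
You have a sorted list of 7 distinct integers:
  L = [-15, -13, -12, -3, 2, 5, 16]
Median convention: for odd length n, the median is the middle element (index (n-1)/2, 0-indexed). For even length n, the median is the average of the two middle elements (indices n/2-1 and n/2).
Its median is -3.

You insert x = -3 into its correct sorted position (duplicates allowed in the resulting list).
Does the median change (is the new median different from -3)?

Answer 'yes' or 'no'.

Answer: no

Derivation:
Old median = -3
Insert x = -3
New median = -3
Changed? no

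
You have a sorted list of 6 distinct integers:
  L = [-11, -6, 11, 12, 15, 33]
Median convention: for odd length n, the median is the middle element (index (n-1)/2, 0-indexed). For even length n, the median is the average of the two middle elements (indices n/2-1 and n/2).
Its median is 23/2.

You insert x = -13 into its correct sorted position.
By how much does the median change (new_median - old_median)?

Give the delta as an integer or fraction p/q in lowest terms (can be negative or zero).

Old median = 23/2
After inserting x = -13: new sorted = [-13, -11, -6, 11, 12, 15, 33]
New median = 11
Delta = 11 - 23/2 = -1/2

Answer: -1/2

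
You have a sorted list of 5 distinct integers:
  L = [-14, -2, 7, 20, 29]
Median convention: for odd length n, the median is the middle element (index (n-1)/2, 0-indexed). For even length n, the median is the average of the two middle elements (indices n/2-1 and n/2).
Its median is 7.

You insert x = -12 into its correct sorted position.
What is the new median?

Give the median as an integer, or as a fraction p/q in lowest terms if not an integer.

Old list (sorted, length 5): [-14, -2, 7, 20, 29]
Old median = 7
Insert x = -12
Old length odd (5). Middle was index 2 = 7.
New length even (6). New median = avg of two middle elements.
x = -12: 1 elements are < x, 4 elements are > x.
New sorted list: [-14, -12, -2, 7, 20, 29]
New median = 5/2

Answer: 5/2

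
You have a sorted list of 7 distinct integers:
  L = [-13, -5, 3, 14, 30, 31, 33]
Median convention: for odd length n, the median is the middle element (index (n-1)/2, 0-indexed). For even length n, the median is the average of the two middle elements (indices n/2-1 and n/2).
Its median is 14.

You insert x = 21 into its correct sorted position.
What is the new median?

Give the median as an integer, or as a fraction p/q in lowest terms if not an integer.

Old list (sorted, length 7): [-13, -5, 3, 14, 30, 31, 33]
Old median = 14
Insert x = 21
Old length odd (7). Middle was index 3 = 14.
New length even (8). New median = avg of two middle elements.
x = 21: 4 elements are < x, 3 elements are > x.
New sorted list: [-13, -5, 3, 14, 21, 30, 31, 33]
New median = 35/2

Answer: 35/2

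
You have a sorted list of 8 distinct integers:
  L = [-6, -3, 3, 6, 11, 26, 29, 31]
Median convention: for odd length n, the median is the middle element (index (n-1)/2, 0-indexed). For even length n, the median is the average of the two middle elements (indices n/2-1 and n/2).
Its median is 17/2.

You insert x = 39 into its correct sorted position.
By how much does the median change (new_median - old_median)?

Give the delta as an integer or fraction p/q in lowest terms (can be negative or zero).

Old median = 17/2
After inserting x = 39: new sorted = [-6, -3, 3, 6, 11, 26, 29, 31, 39]
New median = 11
Delta = 11 - 17/2 = 5/2

Answer: 5/2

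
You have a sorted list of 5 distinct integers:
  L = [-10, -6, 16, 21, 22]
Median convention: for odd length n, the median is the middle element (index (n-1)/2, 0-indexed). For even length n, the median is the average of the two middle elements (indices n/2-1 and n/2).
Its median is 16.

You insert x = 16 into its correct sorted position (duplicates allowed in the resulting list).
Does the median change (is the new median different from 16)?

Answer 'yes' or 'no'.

Old median = 16
Insert x = 16
New median = 16
Changed? no

Answer: no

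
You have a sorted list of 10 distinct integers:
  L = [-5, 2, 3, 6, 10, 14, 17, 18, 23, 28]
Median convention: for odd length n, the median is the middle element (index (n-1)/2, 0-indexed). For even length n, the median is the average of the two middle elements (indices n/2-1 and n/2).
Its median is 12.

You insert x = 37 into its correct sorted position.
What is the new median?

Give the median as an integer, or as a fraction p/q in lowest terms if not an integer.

Old list (sorted, length 10): [-5, 2, 3, 6, 10, 14, 17, 18, 23, 28]
Old median = 12
Insert x = 37
Old length even (10). Middle pair: indices 4,5 = 10,14.
New length odd (11). New median = single middle element.
x = 37: 10 elements are < x, 0 elements are > x.
New sorted list: [-5, 2, 3, 6, 10, 14, 17, 18, 23, 28, 37]
New median = 14

Answer: 14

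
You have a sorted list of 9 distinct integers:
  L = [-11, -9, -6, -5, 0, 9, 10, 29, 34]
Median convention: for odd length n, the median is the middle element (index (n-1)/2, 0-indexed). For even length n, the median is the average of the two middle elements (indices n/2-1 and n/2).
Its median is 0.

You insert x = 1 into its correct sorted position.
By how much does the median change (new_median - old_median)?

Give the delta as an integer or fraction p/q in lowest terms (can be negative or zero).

Old median = 0
After inserting x = 1: new sorted = [-11, -9, -6, -5, 0, 1, 9, 10, 29, 34]
New median = 1/2
Delta = 1/2 - 0 = 1/2

Answer: 1/2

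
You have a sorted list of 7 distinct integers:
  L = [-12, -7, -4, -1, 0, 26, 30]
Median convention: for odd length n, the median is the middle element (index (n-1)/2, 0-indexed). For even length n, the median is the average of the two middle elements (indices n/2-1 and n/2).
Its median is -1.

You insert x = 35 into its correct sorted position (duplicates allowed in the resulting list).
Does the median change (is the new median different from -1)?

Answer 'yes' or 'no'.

Answer: yes

Derivation:
Old median = -1
Insert x = 35
New median = -1/2
Changed? yes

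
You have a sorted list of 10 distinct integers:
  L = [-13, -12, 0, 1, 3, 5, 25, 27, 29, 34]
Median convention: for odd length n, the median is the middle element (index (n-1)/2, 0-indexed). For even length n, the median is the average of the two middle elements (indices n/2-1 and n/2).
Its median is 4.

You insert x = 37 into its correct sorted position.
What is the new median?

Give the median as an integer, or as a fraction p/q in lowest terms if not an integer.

Answer: 5

Derivation:
Old list (sorted, length 10): [-13, -12, 0, 1, 3, 5, 25, 27, 29, 34]
Old median = 4
Insert x = 37
Old length even (10). Middle pair: indices 4,5 = 3,5.
New length odd (11). New median = single middle element.
x = 37: 10 elements are < x, 0 elements are > x.
New sorted list: [-13, -12, 0, 1, 3, 5, 25, 27, 29, 34, 37]
New median = 5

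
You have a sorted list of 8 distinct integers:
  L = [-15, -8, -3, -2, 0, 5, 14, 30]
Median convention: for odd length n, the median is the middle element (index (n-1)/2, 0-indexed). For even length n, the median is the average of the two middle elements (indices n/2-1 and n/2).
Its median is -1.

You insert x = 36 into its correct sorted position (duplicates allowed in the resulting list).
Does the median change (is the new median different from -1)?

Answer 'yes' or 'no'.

Answer: yes

Derivation:
Old median = -1
Insert x = 36
New median = 0
Changed? yes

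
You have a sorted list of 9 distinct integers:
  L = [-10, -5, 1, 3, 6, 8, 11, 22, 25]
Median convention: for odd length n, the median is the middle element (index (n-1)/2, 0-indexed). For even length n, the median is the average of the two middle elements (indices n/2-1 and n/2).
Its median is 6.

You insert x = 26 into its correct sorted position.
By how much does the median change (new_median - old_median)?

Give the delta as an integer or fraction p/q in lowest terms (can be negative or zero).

Old median = 6
After inserting x = 26: new sorted = [-10, -5, 1, 3, 6, 8, 11, 22, 25, 26]
New median = 7
Delta = 7 - 6 = 1

Answer: 1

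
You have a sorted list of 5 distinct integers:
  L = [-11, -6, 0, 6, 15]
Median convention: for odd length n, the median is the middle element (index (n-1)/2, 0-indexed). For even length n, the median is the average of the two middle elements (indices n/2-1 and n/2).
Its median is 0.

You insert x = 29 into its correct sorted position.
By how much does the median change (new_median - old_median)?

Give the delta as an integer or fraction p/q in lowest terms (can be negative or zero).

Answer: 3

Derivation:
Old median = 0
After inserting x = 29: new sorted = [-11, -6, 0, 6, 15, 29]
New median = 3
Delta = 3 - 0 = 3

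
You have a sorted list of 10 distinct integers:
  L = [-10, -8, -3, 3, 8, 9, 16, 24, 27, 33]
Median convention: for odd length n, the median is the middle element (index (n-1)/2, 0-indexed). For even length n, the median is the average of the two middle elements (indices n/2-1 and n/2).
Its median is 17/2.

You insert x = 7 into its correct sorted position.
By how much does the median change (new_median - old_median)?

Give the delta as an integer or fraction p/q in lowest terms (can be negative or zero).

Answer: -1/2

Derivation:
Old median = 17/2
After inserting x = 7: new sorted = [-10, -8, -3, 3, 7, 8, 9, 16, 24, 27, 33]
New median = 8
Delta = 8 - 17/2 = -1/2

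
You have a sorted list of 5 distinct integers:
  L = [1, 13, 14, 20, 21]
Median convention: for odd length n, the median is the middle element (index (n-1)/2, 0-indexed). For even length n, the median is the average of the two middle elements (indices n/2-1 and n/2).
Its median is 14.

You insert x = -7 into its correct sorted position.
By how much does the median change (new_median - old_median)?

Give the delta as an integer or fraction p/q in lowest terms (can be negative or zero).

Old median = 14
After inserting x = -7: new sorted = [-7, 1, 13, 14, 20, 21]
New median = 27/2
Delta = 27/2 - 14 = -1/2

Answer: -1/2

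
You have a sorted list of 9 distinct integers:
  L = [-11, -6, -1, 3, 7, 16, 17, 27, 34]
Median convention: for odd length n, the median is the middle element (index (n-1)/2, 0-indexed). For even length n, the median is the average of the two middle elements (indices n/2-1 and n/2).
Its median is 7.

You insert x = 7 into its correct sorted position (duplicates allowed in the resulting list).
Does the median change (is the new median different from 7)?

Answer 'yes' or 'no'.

Old median = 7
Insert x = 7
New median = 7
Changed? no

Answer: no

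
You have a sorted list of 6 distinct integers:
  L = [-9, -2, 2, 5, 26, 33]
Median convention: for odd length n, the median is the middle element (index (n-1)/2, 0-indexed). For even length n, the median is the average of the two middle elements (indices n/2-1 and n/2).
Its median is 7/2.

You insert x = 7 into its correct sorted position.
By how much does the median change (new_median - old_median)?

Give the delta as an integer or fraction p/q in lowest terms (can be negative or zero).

Old median = 7/2
After inserting x = 7: new sorted = [-9, -2, 2, 5, 7, 26, 33]
New median = 5
Delta = 5 - 7/2 = 3/2

Answer: 3/2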